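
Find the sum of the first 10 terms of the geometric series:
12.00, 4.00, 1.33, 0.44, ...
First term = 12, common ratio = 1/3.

Sₙ = a(1 - rⁿ) / (1 - r)
S_10 = 12(1 - (1/3)^10) / (1 - (1/3))
S_10 = 12(1 - (1/59049)) / (2/3)
S_10 = 118096/6561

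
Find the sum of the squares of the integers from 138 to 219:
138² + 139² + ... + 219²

Use ∑_{k=1}^{n} k² = n(n+1)(2n+1)/6, then subtract the first 137 terms.
∑_{k=1}^{219} k² = 219×220×439/6 = 3525170
∑_{k=1}^{137} k² = 137×138×275/6 = 866525
∑_{k=138}^{219} k² = 3525170 - 866525 = 2658645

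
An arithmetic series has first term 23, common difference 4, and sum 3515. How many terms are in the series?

Using S = n/2 × [2a + (n-1)d]
3515 = n/2 × [2(23) + (n-1)(4)]
3515 = n/2 × [46 + 4n - 4]
7030 = n × [42 + 4n]
4n² + (42)n - 7030 = 0
Discriminant: Δ = (42)² - 4(4)(-7030) = 1764 + 112480 = 114244
√Δ = 338
n = [-(42) + √Δ] / (2·4) = (-42 + 338) / 8 = 296 / 8 = 37
(The negative root is discarded since n must be a positive integer.)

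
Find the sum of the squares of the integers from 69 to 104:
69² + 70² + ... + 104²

Use ∑_{k=1}^{n} k² = n(n+1)(2n+1)/6, then subtract the first 68 terms.
∑_{k=1}^{104} k² = 104×105×209/6 = 380380
∑_{k=1}^{68} k² = 68×69×137/6 = 107134
∑_{k=69}^{104} k² = 380380 - 107134 = 273246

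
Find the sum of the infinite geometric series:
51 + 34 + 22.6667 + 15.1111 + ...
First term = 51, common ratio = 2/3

For |r| < 1, S = a / (1 - r)
S = 51 / (1 - (2/3))
S = 51 / (1/3)
S = 153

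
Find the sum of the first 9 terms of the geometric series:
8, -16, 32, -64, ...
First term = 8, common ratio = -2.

Sₙ = a(1 - rⁿ) / (1 - r)
S_9 = 8(1 - (-2)^9) / (1 - (-2))
S_9 = 8(1 - (-512)) / (3)
S_9 = 1368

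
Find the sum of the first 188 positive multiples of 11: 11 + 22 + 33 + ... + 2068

Factor out 11: = 11(1 + 2 + ... + 188) = 11 × n(n+1)/2
= 11 × 188×189/2
= 11 × 17766
= 195426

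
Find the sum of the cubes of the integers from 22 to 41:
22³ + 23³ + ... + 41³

Use ∑_{k=1}^{n} k³ = [n(n+1)/2]², then subtract the first 21 terms.
∑_{k=1}^{41} k³ = [41×42/2]² = 861² = 741321
∑_{k=1}^{21} k³ = [21×22/2]² = 231² = 53361
∑_{k=22}^{41} k³ = 741321 - 53361 = 687960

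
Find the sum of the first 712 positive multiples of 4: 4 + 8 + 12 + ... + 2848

Factor out 4: = 4(1 + 2 + ... + 712) = 4 × n(n+1)/2
= 4 × 712×713/2
= 4 × 253828
= 1015312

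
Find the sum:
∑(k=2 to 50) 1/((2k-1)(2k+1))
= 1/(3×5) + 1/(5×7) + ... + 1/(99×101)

Partial fractions: 1/((2k-1)(2k+1)) = (1/2)[1/(2k-1) - 1/(2k+1)]
The series telescopes:
= (1/2)[1/3 - 1/101]
= 49/303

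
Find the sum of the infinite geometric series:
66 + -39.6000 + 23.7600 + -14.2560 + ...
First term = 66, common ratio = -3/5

For |r| < 1, S = a / (1 - r)
S = 66 / (1 - (-3/5))
S = 66 / (8/5)
S = 165/4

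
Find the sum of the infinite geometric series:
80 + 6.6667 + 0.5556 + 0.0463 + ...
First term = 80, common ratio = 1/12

For |r| < 1, S = a / (1 - r)
S = 80 / (1 - (1/12))
S = 80 / (11/12)
S = 960/11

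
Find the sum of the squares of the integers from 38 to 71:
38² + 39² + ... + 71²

Use ∑_{k=1}^{n} k² = n(n+1)(2n+1)/6, then subtract the first 37 terms.
∑_{k=1}^{71} k² = 71×72×143/6 = 121836
∑_{k=1}^{37} k² = 37×38×75/6 = 17575
∑_{k=38}^{71} k² = 121836 - 17575 = 104261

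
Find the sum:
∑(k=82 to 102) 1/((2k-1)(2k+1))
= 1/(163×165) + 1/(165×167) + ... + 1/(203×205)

Partial fractions: 1/((2k-1)(2k+1)) = (1/2)[1/(2k-1) - 1/(2k+1)]
The series telescopes:
= (1/2)[1/163 - 1/205]
= 21/33415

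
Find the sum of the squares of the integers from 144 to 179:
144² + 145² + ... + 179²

Use ∑_{k=1}^{n} k² = n(n+1)(2n+1)/6, then subtract the first 143 terms.
∑_{k=1}^{179} k² = 179×180×359/6 = 1927830
∑_{k=1}^{143} k² = 143×144×287/6 = 984984
∑_{k=144}^{179} k² = 1927830 - 984984 = 942846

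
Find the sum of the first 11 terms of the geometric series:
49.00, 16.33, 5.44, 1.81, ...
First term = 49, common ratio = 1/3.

Sₙ = a(1 - rⁿ) / (1 - r)
S_11 = 49(1 - (1/3)^11) / (1 - (1/3))
S_11 = 49(1 - (1/177147)) / (2/3)
S_11 = 4340077/59049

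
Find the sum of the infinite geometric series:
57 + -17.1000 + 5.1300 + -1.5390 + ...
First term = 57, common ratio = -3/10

For |r| < 1, S = a / (1 - r)
S = 57 / (1 - (-3/10))
S = 57 / (13/10)
S = 570/13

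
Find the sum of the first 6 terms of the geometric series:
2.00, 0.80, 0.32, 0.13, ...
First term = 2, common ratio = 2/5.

Sₙ = a(1 - rⁿ) / (1 - r)
S_6 = 2(1 - (2/5)^6) / (1 - (2/5))
S_6 = 2(1 - (64/15625)) / (3/5)
S_6 = 10374/3125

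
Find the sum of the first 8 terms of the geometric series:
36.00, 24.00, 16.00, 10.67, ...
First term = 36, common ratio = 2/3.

Sₙ = a(1 - rⁿ) / (1 - r)
S_8 = 36(1 - (2/3)^8) / (1 - (2/3))
S_8 = 36(1 - (256/6561)) / (1/3)
S_8 = 25220/243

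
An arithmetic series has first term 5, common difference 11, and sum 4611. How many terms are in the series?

Using S = n/2 × [2a + (n-1)d]
4611 = n/2 × [2(5) + (n-1)(11)]
4611 = n/2 × [10 + 11n - 11]
9222 = n × [-1 + 11n]
11n² + (-1)n - 9222 = 0
Discriminant: Δ = (-1)² - 4(11)(-9222) = 1 + 405768 = 405769
√Δ = 637
n = [-(-1) + √Δ] / (2·11) = (1 + 637) / 22 = 638 / 22 = 29
(The negative root is discarded since n must be a positive integer.)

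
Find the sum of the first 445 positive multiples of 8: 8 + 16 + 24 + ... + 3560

Factor out 8: = 8(1 + 2 + ... + 445) = 8 × n(n+1)/2
= 8 × 445×446/2
= 8 × 99235
= 793880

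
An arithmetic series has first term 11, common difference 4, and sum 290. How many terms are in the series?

Using S = n/2 × [2a + (n-1)d]
290 = n/2 × [2(11) + (n-1)(4)]
290 = n/2 × [22 + 4n - 4]
580 = n × [18 + 4n]
4n² + (18)n - 580 = 0
Discriminant: Δ = (18)² - 4(4)(-580) = 324 + 9280 = 9604
√Δ = 98
n = [-(18) + √Δ] / (2·4) = (-18 + 98) / 8 = 80 / 8 = 10
(The negative root is discarded since n must be a positive integer.)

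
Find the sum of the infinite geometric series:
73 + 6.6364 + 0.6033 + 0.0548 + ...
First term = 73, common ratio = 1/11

For |r| < 1, S = a / (1 - r)
S = 73 / (1 - (1/11))
S = 73 / (10/11)
S = 803/10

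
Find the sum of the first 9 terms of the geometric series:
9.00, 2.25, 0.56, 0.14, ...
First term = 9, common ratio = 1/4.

Sₙ = a(1 - rⁿ) / (1 - r)
S_9 = 9(1 - (1/4)^9) / (1 - (1/4))
S_9 = 9(1 - (1/262144)) / (3/4)
S_9 = 786429/65536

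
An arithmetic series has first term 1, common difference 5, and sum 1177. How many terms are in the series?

Using S = n/2 × [2a + (n-1)d]
1177 = n/2 × [2(1) + (n-1)(5)]
1177 = n/2 × [2 + 5n - 5]
2354 = n × [-3 + 5n]
5n² + (-3)n - 2354 = 0
Discriminant: Δ = (-3)² - 4(5)(-2354) = 9 + 47080 = 47089
√Δ = 217
n = [-(-3) + √Δ] / (2·5) = (3 + 217) / 10 = 220 / 10 = 22
(The negative root is discarded since n must be a positive integer.)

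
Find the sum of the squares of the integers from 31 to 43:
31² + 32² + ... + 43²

Use ∑_{k=1}^{n} k² = n(n+1)(2n+1)/6, then subtract the first 30 terms.
∑_{k=1}^{43} k² = 43×44×87/6 = 27434
∑_{k=1}^{30} k² = 30×31×61/6 = 9455
∑_{k=31}^{43} k² = 27434 - 9455 = 17979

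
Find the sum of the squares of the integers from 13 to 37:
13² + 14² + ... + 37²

Use ∑_{k=1}^{n} k² = n(n+1)(2n+1)/6, then subtract the first 12 terms.
∑_{k=1}^{37} k² = 37×38×75/6 = 17575
∑_{k=1}^{12} k² = 12×13×25/6 = 650
∑_{k=13}^{37} k² = 17575 - 650 = 16925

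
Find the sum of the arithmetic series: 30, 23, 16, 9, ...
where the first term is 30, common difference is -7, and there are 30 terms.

Sₙ = n/2 × (first + last)
Last term = a + (n-1)d = 30 + (30-1)×(-7) = -173
S_30 = 30/2 × (30 + (-173))
S_30 = 30/2 × (-143) = -2145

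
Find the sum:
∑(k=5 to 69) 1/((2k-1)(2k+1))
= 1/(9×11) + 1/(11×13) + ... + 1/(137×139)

Partial fractions: 1/((2k-1)(2k+1)) = (1/2)[1/(2k-1) - 1/(2k+1)]
The series telescopes:
= (1/2)[1/9 - 1/139]
= 65/1251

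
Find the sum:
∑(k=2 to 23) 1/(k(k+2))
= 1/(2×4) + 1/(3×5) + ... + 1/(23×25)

Partial fractions: 1/(k(k+2)) = (1/2)[1/k - 1/(k+2)]
Telescoping leaves the first two and last two terms:
= (1/2)[1/2 + 1/3 - 1/24 - 1/25]
= 451/1200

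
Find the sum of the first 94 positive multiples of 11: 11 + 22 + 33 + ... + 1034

Factor out 11: = 11(1 + 2 + ... + 94) = 11 × n(n+1)/2
= 11 × 94×95/2
= 11 × 4465
= 49115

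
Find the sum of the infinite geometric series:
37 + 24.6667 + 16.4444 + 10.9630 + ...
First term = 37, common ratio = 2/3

For |r| < 1, S = a / (1 - r)
S = 37 / (1 - (2/3))
S = 37 / (1/3)
S = 111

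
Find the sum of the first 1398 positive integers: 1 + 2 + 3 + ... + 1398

Formula: ∑k = n(n+1)/2
= 1398×1399/2
= 1955802/2
= 977901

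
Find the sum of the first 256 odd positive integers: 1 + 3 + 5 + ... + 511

Sum of first n odd numbers = n²
= 256²
= 65536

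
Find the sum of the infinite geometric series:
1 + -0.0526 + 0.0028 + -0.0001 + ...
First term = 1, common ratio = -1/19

For |r| < 1, S = a / (1 - r)
S = 1 / (1 - (-1/19))
S = 1 / (20/19)
S = 19/20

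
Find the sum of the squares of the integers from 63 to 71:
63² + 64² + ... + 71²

Use ∑_{k=1}^{n} k² = n(n+1)(2n+1)/6, then subtract the first 62 terms.
∑_{k=1}^{71} k² = 71×72×143/6 = 121836
∑_{k=1}^{62} k² = 62×63×125/6 = 81375
∑_{k=63}^{71} k² = 121836 - 81375 = 40461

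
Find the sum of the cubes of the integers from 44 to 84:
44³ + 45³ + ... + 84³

Use ∑_{k=1}^{n} k³ = [n(n+1)/2]², then subtract the first 43 terms.
∑_{k=1}^{84} k³ = [84×85/2]² = 3570² = 12744900
∑_{k=1}^{43} k³ = [43×44/2]² = 946² = 894916
∑_{k=44}^{84} k³ = 12744900 - 894916 = 11849984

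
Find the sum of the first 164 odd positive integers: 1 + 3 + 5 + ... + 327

Sum of first n odd numbers = n²
= 164²
= 26896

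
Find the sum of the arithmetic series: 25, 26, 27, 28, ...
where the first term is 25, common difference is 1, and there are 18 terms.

Sₙ = n/2 × (first + last)
Last term = a + (n-1)d = 25 + (18-1)×1 = 42
S_18 = 18/2 × (25 + 42)
S_18 = 18/2 × 67 = 603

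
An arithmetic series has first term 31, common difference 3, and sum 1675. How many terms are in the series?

Using S = n/2 × [2a + (n-1)d]
1675 = n/2 × [2(31) + (n-1)(3)]
1675 = n/2 × [62 + 3n - 3]
3350 = n × [59 + 3n]
3n² + (59)n - 3350 = 0
Discriminant: Δ = (59)² - 4(3)(-3350) = 3481 + 40200 = 43681
√Δ = 209
n = [-(59) + √Δ] / (2·3) = (-59 + 209) / 6 = 150 / 6 = 25
(The negative root is discarded since n must be a positive integer.)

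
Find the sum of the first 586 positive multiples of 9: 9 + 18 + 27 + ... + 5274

Factor out 9: = 9(1 + 2 + ... + 586) = 9 × n(n+1)/2
= 9 × 586×587/2
= 9 × 171991
= 1547919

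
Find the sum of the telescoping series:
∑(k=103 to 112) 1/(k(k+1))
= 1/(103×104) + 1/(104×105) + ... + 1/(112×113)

Partial fractions: 1/(k(k+1)) = 1/k - 1/(k+1)
The series telescopes:
= (1/103 - 1/104) + (1/104 - 1/105) + ... + (1/112 - 1/113)
= 1/103 - 1/113
= 10/11639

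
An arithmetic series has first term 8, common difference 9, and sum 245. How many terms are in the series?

Using S = n/2 × [2a + (n-1)d]
245 = n/2 × [2(8) + (n-1)(9)]
245 = n/2 × [16 + 9n - 9]
490 = n × [7 + 9n]
9n² + (7)n - 490 = 0
Discriminant: Δ = (7)² - 4(9)(-490) = 49 + 17640 = 17689
√Δ = 133
n = [-(7) + √Δ] / (2·9) = (-7 + 133) / 18 = 126 / 18 = 7
(The negative root is discarded since n must be a positive integer.)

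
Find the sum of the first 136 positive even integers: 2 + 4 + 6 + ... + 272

Sum of first n even numbers = n(n+1)
= 136×137
= 18632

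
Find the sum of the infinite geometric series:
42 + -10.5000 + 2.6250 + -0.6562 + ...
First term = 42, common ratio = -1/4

For |r| < 1, S = a / (1 - r)
S = 42 / (1 - (-1/4))
S = 42 / (5/4)
S = 168/5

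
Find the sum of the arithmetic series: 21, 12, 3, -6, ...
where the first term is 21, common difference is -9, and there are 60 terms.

Sₙ = n/2 × (first + last)
Last term = a + (n-1)d = 21 + (60-1)×(-9) = -510
S_60 = 60/2 × (21 + (-510))
S_60 = 60/2 × (-489) = -14670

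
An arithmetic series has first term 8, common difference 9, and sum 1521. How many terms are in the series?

Using S = n/2 × [2a + (n-1)d]
1521 = n/2 × [2(8) + (n-1)(9)]
1521 = n/2 × [16 + 9n - 9]
3042 = n × [7 + 9n]
9n² + (7)n - 3042 = 0
Discriminant: Δ = (7)² - 4(9)(-3042) = 49 + 109512 = 109561
√Δ = 331
n = [-(7) + √Δ] / (2·9) = (-7 + 331) / 18 = 324 / 18 = 18
(The negative root is discarded since n must be a positive integer.)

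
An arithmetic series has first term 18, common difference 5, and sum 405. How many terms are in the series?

Using S = n/2 × [2a + (n-1)d]
405 = n/2 × [2(18) + (n-1)(5)]
405 = n/2 × [36 + 5n - 5]
810 = n × [31 + 5n]
5n² + (31)n - 810 = 0
Discriminant: Δ = (31)² - 4(5)(-810) = 961 + 16200 = 17161
√Δ = 131
n = [-(31) + √Δ] / (2·5) = (-31 + 131) / 10 = 100 / 10 = 10
(The negative root is discarded since n must be a positive integer.)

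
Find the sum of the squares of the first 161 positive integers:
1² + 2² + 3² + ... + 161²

Formula: ∑k² = n(n+1)(2n+1)/6
= 161×162×323/6
= 8424486/6
= 1404081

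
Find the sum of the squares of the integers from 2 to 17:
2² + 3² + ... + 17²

Use ∑_{k=1}^{n} k² = n(n+1)(2n+1)/6, then subtract the first 1 terms.
∑_{k=1}^{17} k² = 17×18×35/6 = 1785
∑_{k=1}^{1} k² = 1×2×3/6 = 1
∑_{k=2}^{17} k² = 1785 - 1 = 1784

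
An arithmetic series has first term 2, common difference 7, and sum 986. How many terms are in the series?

Using S = n/2 × [2a + (n-1)d]
986 = n/2 × [2(2) + (n-1)(7)]
986 = n/2 × [4 + 7n - 7]
1972 = n × [-3 + 7n]
7n² + (-3)n - 1972 = 0
Discriminant: Δ = (-3)² - 4(7)(-1972) = 9 + 55216 = 55225
√Δ = 235
n = [-(-3) + √Δ] / (2·7) = (3 + 235) / 14 = 238 / 14 = 17
(The negative root is discarded since n must be a positive integer.)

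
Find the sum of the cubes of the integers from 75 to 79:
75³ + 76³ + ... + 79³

Use ∑_{k=1}^{n} k³ = [n(n+1)/2]², then subtract the first 74 terms.
∑_{k=1}^{79} k³ = [79×80/2]² = 3160² = 9985600
∑_{k=1}^{74} k³ = [74×75/2]² = 2775² = 7700625
∑_{k=75}^{79} k³ = 9985600 - 7700625 = 2284975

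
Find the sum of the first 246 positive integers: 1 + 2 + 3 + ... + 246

Formula: ∑k = n(n+1)/2
= 246×247/2
= 60762/2
= 30381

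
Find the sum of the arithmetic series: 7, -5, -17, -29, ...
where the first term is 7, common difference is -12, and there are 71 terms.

Sₙ = n/2 × (first + last)
Last term = a + (n-1)d = 7 + (71-1)×(-12) = -833
S_71 = 71/2 × (7 + (-833))
S_71 = 71/2 × (-826) = -29323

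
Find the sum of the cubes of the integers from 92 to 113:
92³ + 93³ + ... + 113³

Use ∑_{k=1}^{n} k³ = [n(n+1)/2]², then subtract the first 91 terms.
∑_{k=1}^{113} k³ = [113×114/2]² = 6441² = 41486481
∑_{k=1}^{91} k³ = [91×92/2]² = 4186² = 17522596
∑_{k=92}^{113} k³ = 41486481 - 17522596 = 23963885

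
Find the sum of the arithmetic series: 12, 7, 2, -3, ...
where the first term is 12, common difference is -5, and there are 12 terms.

Sₙ = n/2 × (first + last)
Last term = a + (n-1)d = 12 + (12-1)×(-5) = -43
S_12 = 12/2 × (12 + (-43))
S_12 = 12/2 × (-31) = -186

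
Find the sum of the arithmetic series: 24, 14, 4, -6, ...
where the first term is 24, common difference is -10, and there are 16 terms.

Sₙ = n/2 × (first + last)
Last term = a + (n-1)d = 24 + (16-1)×(-10) = -126
S_16 = 16/2 × (24 + (-126))
S_16 = 16/2 × (-102) = -816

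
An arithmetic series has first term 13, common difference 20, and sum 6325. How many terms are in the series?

Using S = n/2 × [2a + (n-1)d]
6325 = n/2 × [2(13) + (n-1)(20)]
6325 = n/2 × [26 + 20n - 20]
12650 = n × [6 + 20n]
20n² + (6)n - 12650 = 0
Discriminant: Δ = (6)² - 4(20)(-12650) = 36 + 1012000 = 1012036
√Δ = 1006
n = [-(6) + √Δ] / (2·20) = (-6 + 1006) / 40 = 1000 / 40 = 25
(The negative root is discarded since n must be a positive integer.)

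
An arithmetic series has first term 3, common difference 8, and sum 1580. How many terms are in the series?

Using S = n/2 × [2a + (n-1)d]
1580 = n/2 × [2(3) + (n-1)(8)]
1580 = n/2 × [6 + 8n - 8]
3160 = n × [-2 + 8n]
8n² + (-2)n - 3160 = 0
Discriminant: Δ = (-2)² - 4(8)(-3160) = 4 + 101120 = 101124
√Δ = 318
n = [-(-2) + √Δ] / (2·8) = (2 + 318) / 16 = 320 / 16 = 20
(The negative root is discarded since n must be a positive integer.)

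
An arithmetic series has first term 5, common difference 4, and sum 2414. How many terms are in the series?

Using S = n/2 × [2a + (n-1)d]
2414 = n/2 × [2(5) + (n-1)(4)]
2414 = n/2 × [10 + 4n - 4]
4828 = n × [6 + 4n]
4n² + (6)n - 4828 = 0
Discriminant: Δ = (6)² - 4(4)(-4828) = 36 + 77248 = 77284
√Δ = 278
n = [-(6) + √Δ] / (2·4) = (-6 + 278) / 8 = 272 / 8 = 34
(The negative root is discarded since n must be a positive integer.)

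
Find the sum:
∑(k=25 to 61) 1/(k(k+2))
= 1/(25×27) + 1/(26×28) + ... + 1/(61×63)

Partial fractions: 1/(k(k+2)) = (1/2)[1/k - 1/(k+2)]
Telescoping leaves the first two and last two terms:
= (1/2)[1/25 + 1/26 - 1/62 - 1/63]
= 29489/1269450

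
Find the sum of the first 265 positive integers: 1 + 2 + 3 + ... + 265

Formula: ∑k = n(n+1)/2
= 265×266/2
= 70490/2
= 35245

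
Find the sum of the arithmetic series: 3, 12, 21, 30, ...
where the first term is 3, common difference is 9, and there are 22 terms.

Sₙ = n/2 × (first + last)
Last term = a + (n-1)d = 3 + (22-1)×9 = 192
S_22 = 22/2 × (3 + 192)
S_22 = 22/2 × 195 = 2145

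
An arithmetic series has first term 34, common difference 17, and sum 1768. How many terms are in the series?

Using S = n/2 × [2a + (n-1)d]
1768 = n/2 × [2(34) + (n-1)(17)]
1768 = n/2 × [68 + 17n - 17]
3536 = n × [51 + 17n]
17n² + (51)n - 3536 = 0
Discriminant: Δ = (51)² - 4(17)(-3536) = 2601 + 240448 = 243049
√Δ = 493
n = [-(51) + √Δ] / (2·17) = (-51 + 493) / 34 = 442 / 34 = 13
(The negative root is discarded since n must be a positive integer.)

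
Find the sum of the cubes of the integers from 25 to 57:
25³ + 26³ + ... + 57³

Use ∑_{k=1}^{n} k³ = [n(n+1)/2]², then subtract the first 24 terms.
∑_{k=1}^{57} k³ = [57×58/2]² = 1653² = 2732409
∑_{k=1}^{24} k³ = [24×25/2]² = 300² = 90000
∑_{k=25}^{57} k³ = 2732409 - 90000 = 2642409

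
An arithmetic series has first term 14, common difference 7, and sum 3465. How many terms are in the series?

Using S = n/2 × [2a + (n-1)d]
3465 = n/2 × [2(14) + (n-1)(7)]
3465 = n/2 × [28 + 7n - 7]
6930 = n × [21 + 7n]
7n² + (21)n - 6930 = 0
Discriminant: Δ = (21)² - 4(7)(-6930) = 441 + 194040 = 194481
√Δ = 441
n = [-(21) + √Δ] / (2·7) = (-21 + 441) / 14 = 420 / 14 = 30
(The negative root is discarded since n must be a positive integer.)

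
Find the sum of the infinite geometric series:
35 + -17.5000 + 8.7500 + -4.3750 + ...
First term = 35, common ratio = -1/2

For |r| < 1, S = a / (1 - r)
S = 35 / (1 - (-1/2))
S = 35 / (3/2)
S = 70/3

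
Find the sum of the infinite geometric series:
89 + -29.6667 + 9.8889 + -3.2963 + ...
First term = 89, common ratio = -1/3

For |r| < 1, S = a / (1 - r)
S = 89 / (1 - (-1/3))
S = 89 / (4/3)
S = 267/4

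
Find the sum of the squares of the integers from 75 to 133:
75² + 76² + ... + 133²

Use ∑_{k=1}^{n} k² = n(n+1)(2n+1)/6, then subtract the first 74 terms.
∑_{k=1}^{133} k² = 133×134×267/6 = 793079
∑_{k=1}^{74} k² = 74×75×149/6 = 137825
∑_{k=75}^{133} k² = 793079 - 137825 = 655254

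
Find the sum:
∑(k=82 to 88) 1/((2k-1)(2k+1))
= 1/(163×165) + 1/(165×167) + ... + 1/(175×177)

Partial fractions: 1/((2k-1)(2k+1)) = (1/2)[1/(2k-1) - 1/(2k+1)]
The series telescopes:
= (1/2)[1/163 - 1/177]
= 7/28851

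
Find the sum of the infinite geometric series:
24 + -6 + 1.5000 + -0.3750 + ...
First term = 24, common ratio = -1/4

For |r| < 1, S = a / (1 - r)
S = 24 / (1 - (-1/4))
S = 24 / (5/4)
S = 96/5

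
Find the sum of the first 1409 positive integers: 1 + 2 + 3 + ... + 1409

Formula: ∑k = n(n+1)/2
= 1409×1410/2
= 1986690/2
= 993345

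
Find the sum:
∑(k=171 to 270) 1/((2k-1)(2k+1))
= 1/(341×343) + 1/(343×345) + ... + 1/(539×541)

Partial fractions: 1/((2k-1)(2k+1)) = (1/2)[1/(2k-1) - 1/(2k+1)]
The series telescopes:
= (1/2)[1/341 - 1/541]
= 100/184481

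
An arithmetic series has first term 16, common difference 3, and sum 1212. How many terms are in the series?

Using S = n/2 × [2a + (n-1)d]
1212 = n/2 × [2(16) + (n-1)(3)]
1212 = n/2 × [32 + 3n - 3]
2424 = n × [29 + 3n]
3n² + (29)n - 2424 = 0
Discriminant: Δ = (29)² - 4(3)(-2424) = 841 + 29088 = 29929
√Δ = 173
n = [-(29) + √Δ] / (2·3) = (-29 + 173) / 6 = 144 / 6 = 24
(The negative root is discarded since n must be a positive integer.)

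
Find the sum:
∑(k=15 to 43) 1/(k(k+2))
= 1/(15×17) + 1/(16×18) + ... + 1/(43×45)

Partial fractions: 1/(k(k+2)) = (1/2)[1/k - 1/(k+2)]
Telescoping leaves the first two and last two terms:
= (1/2)[1/15 + 1/16 - 1/44 - 1/45]
= 667/15840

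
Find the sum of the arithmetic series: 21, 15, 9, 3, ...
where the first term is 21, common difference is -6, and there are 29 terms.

Sₙ = n/2 × (first + last)
Last term = a + (n-1)d = 21 + (29-1)×(-6) = -147
S_29 = 29/2 × (21 + (-147))
S_29 = 29/2 × (-126) = -1827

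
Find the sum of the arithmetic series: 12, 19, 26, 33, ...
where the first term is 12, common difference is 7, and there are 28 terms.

Sₙ = n/2 × (first + last)
Last term = a + (n-1)d = 12 + (28-1)×7 = 201
S_28 = 28/2 × (12 + 201)
S_28 = 28/2 × 213 = 2982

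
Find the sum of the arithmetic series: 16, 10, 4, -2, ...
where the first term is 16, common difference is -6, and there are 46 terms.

Sₙ = n/2 × (first + last)
Last term = a + (n-1)d = 16 + (46-1)×(-6) = -254
S_46 = 46/2 × (16 + (-254))
S_46 = 46/2 × (-238) = -5474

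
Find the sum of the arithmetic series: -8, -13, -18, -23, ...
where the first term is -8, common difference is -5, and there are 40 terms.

Sₙ = n/2 × (first + last)
Last term = a + (n-1)d = -8 + (40-1)×(-5) = -203
S_40 = 40/2 × (-8 + (-203))
S_40 = 40/2 × (-211) = -4220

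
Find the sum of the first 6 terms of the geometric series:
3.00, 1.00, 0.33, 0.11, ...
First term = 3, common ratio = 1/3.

Sₙ = a(1 - rⁿ) / (1 - r)
S_6 = 3(1 - (1/3)^6) / (1 - (1/3))
S_6 = 3(1 - (1/729)) / (2/3)
S_6 = 364/81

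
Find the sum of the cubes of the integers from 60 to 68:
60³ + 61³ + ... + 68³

Use ∑_{k=1}^{n} k³ = [n(n+1)/2]², then subtract the first 59 terms.
∑_{k=1}^{68} k³ = [68×69/2]² = 2346² = 5503716
∑_{k=1}^{59} k³ = [59×60/2]² = 1770² = 3132900
∑_{k=60}^{68} k³ = 5503716 - 3132900 = 2370816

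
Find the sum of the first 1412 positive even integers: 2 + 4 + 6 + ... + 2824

Sum of first n even numbers = n(n+1)
= 1412×1413
= 1995156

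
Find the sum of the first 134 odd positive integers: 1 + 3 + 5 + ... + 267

Sum of first n odd numbers = n²
= 134²
= 17956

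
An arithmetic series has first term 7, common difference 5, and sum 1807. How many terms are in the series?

Using S = n/2 × [2a + (n-1)d]
1807 = n/2 × [2(7) + (n-1)(5)]
1807 = n/2 × [14 + 5n - 5]
3614 = n × [9 + 5n]
5n² + (9)n - 3614 = 0
Discriminant: Δ = (9)² - 4(5)(-3614) = 81 + 72280 = 72361
√Δ = 269
n = [-(9) + √Δ] / (2·5) = (-9 + 269) / 10 = 260 / 10 = 26
(The negative root is discarded since n must be a positive integer.)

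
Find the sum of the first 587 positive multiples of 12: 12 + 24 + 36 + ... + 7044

Factor out 12: = 12(1 + 2 + ... + 587) = 12 × n(n+1)/2
= 12 × 587×588/2
= 12 × 172578
= 2070936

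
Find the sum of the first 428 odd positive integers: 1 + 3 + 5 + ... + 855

Sum of first n odd numbers = n²
= 428²
= 183184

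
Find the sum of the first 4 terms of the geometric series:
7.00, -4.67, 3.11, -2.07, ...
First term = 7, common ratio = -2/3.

Sₙ = a(1 - rⁿ) / (1 - r)
S_4 = 7(1 - (-2/3)^4) / (1 - (-2/3))
S_4 = 7(1 - (16/81)) / (5/3)
S_4 = 91/27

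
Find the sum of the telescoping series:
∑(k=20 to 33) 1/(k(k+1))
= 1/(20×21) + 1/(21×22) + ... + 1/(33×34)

Partial fractions: 1/(k(k+1)) = 1/k - 1/(k+1)
The series telescopes:
= (1/20 - 1/21) + (1/21 - 1/22) + ... + (1/33 - 1/34)
= 1/20 - 1/34
= 7/340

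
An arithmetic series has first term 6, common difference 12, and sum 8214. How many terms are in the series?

Using S = n/2 × [2a + (n-1)d]
8214 = n/2 × [2(6) + (n-1)(12)]
8214 = n/2 × [12 + 12n - 12]
16428 = n × [0 + 12n]
12n² + (0)n - 16428 = 0
Discriminant: Δ = (0)² - 4(12)(-16428) = 0 + 788544 = 788544
√Δ = 888
n = [-(0) + √Δ] / (2·12) = (0 + 888) / 24 = 888 / 24 = 37
(The negative root is discarded since n must be a positive integer.)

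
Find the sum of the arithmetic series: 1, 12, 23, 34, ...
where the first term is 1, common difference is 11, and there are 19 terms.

Sₙ = n/2 × (first + last)
Last term = a + (n-1)d = 1 + (19-1)×11 = 199
S_19 = 19/2 × (1 + 199)
S_19 = 19/2 × 200 = 1900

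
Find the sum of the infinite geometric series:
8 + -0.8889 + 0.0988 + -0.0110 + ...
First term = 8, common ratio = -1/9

For |r| < 1, S = a / (1 - r)
S = 8 / (1 - (-1/9))
S = 8 / (10/9)
S = 36/5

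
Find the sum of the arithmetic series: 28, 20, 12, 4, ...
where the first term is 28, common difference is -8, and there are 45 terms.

Sₙ = n/2 × (first + last)
Last term = a + (n-1)d = 28 + (45-1)×(-8) = -324
S_45 = 45/2 × (28 + (-324))
S_45 = 45/2 × (-296) = -6660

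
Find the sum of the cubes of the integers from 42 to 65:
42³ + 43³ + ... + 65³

Use ∑_{k=1}^{n} k³ = [n(n+1)/2]², then subtract the first 41 terms.
∑_{k=1}^{65} k³ = [65×66/2]² = 2145² = 4601025
∑_{k=1}^{41} k³ = [41×42/2]² = 861² = 741321
∑_{k=42}^{65} k³ = 4601025 - 741321 = 3859704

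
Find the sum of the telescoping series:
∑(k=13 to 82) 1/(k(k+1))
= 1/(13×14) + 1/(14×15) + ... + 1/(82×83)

Partial fractions: 1/(k(k+1)) = 1/k - 1/(k+1)
The series telescopes:
= (1/13 - 1/14) + (1/14 - 1/15) + ... + (1/82 - 1/83)
= 1/13 - 1/83
= 70/1079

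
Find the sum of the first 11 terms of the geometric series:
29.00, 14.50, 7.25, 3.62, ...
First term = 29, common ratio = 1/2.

Sₙ = a(1 - rⁿ) / (1 - r)
S_11 = 29(1 - (1/2)^11) / (1 - (1/2))
S_11 = 29(1 - (1/2048)) / (1/2)
S_11 = 59363/1024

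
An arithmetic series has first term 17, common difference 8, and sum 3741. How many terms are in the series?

Using S = n/2 × [2a + (n-1)d]
3741 = n/2 × [2(17) + (n-1)(8)]
3741 = n/2 × [34 + 8n - 8]
7482 = n × [26 + 8n]
8n² + (26)n - 7482 = 0
Discriminant: Δ = (26)² - 4(8)(-7482) = 676 + 239424 = 240100
√Δ = 490
n = [-(26) + √Δ] / (2·8) = (-26 + 490) / 16 = 464 / 16 = 29
(The negative root is discarded since n must be a positive integer.)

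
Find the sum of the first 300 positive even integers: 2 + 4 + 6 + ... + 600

Sum of first n even numbers = n(n+1)
= 300×301
= 90300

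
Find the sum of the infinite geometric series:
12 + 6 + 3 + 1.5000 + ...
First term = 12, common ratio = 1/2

For |r| < 1, S = a / (1 - r)
S = 12 / (1 - (1/2))
S = 12 / (1/2)
S = 24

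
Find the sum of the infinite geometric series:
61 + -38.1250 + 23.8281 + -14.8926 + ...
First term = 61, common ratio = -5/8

For |r| < 1, S = a / (1 - r)
S = 61 / (1 - (-5/8))
S = 61 / (13/8)
S = 488/13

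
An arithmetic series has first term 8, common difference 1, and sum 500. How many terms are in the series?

Using S = n/2 × [2a + (n-1)d]
500 = n/2 × [2(8) + (n-1)(1)]
500 = n/2 × [16 + 1n - 1]
1000 = n × [15 + 1n]
1n² + (15)n - 1000 = 0
Discriminant: Δ = (15)² - 4(1)(-1000) = 225 + 4000 = 4225
√Δ = 65
n = [-(15) + √Δ] / (2·1) = (-15 + 65) / 2 = 50 / 2 = 25
(The negative root is discarded since n must be a positive integer.)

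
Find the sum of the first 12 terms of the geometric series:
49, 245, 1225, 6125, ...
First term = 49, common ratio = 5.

Sₙ = a(1 - rⁿ) / (1 - r)
S_12 = 49(1 - 5^12) / (1 - 5)
S_12 = 49(1 - 244140625) / (-4)
S_12 = 2990722644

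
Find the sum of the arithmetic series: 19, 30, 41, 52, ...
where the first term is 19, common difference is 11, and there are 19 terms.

Sₙ = n/2 × (first + last)
Last term = a + (n-1)d = 19 + (19-1)×11 = 217
S_19 = 19/2 × (19 + 217)
S_19 = 19/2 × 236 = 2242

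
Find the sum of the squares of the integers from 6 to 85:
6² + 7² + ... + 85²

Use ∑_{k=1}^{n} k² = n(n+1)(2n+1)/6, then subtract the first 5 terms.
∑_{k=1}^{85} k² = 85×86×171/6 = 208335
∑_{k=1}^{5} k² = 5×6×11/6 = 55
∑_{k=6}^{85} k² = 208335 - 55 = 208280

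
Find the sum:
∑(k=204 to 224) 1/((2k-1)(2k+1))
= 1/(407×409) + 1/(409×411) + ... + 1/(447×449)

Partial fractions: 1/((2k-1)(2k+1)) = (1/2)[1/(2k-1) - 1/(2k+1)]
The series telescopes:
= (1/2)[1/407 - 1/449]
= 21/182743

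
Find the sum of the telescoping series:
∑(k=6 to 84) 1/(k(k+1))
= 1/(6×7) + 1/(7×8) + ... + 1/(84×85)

Partial fractions: 1/(k(k+1)) = 1/k - 1/(k+1)
The series telescopes:
= (1/6 - 1/7) + (1/7 - 1/8) + ... + (1/84 - 1/85)
= 1/6 - 1/85
= 79/510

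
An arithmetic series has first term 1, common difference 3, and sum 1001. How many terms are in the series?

Using S = n/2 × [2a + (n-1)d]
1001 = n/2 × [2(1) + (n-1)(3)]
1001 = n/2 × [2 + 3n - 3]
2002 = n × [-1 + 3n]
3n² + (-1)n - 2002 = 0
Discriminant: Δ = (-1)² - 4(3)(-2002) = 1 + 24024 = 24025
√Δ = 155
n = [-(-1) + √Δ] / (2·3) = (1 + 155) / 6 = 156 / 6 = 26
(The negative root is discarded since n must be a positive integer.)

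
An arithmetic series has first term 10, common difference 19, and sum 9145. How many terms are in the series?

Using S = n/2 × [2a + (n-1)d]
9145 = n/2 × [2(10) + (n-1)(19)]
9145 = n/2 × [20 + 19n - 19]
18290 = n × [1 + 19n]
19n² + (1)n - 18290 = 0
Discriminant: Δ = (1)² - 4(19)(-18290) = 1 + 1390040 = 1390041
√Δ = 1179
n = [-(1) + √Δ] / (2·19) = (-1 + 1179) / 38 = 1178 / 38 = 31
(The negative root is discarded since n must be a positive integer.)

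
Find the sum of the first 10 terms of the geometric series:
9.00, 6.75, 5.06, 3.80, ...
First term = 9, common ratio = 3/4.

Sₙ = a(1 - rⁿ) / (1 - r)
S_10 = 9(1 - (3/4)^10) / (1 - (3/4))
S_10 = 9(1 - (59049/1048576)) / (1/4)
S_10 = 8905743/262144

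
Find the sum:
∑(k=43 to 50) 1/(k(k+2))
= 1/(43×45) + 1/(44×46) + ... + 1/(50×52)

Partial fractions: 1/(k(k+2)) = (1/2)[1/k - 1/(k+2)]
Telescoping leaves the first two and last two terms:
= (1/2)[1/43 + 1/44 - 1/51 - 1/52]
= 4481/1254396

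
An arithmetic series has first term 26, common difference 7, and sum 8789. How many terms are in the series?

Using S = n/2 × [2a + (n-1)d]
8789 = n/2 × [2(26) + (n-1)(7)]
8789 = n/2 × [52 + 7n - 7]
17578 = n × [45 + 7n]
7n² + (45)n - 17578 = 0
Discriminant: Δ = (45)² - 4(7)(-17578) = 2025 + 492184 = 494209
√Δ = 703
n = [-(45) + √Δ] / (2·7) = (-45 + 703) / 14 = 658 / 14 = 47
(The negative root is discarded since n must be a positive integer.)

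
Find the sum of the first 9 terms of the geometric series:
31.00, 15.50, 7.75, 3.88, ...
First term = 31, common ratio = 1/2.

Sₙ = a(1 - rⁿ) / (1 - r)
S_9 = 31(1 - (1/2)^9) / (1 - (1/2))
S_9 = 31(1 - (1/512)) / (1/2)
S_9 = 15841/256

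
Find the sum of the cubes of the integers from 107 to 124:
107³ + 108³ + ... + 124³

Use ∑_{k=1}^{n} k³ = [n(n+1)/2]², then subtract the first 106 terms.
∑_{k=1}^{124} k³ = [124×125/2]² = 7750² = 60062500
∑_{k=1}^{106} k³ = [106×107/2]² = 5671² = 32160241
∑_{k=107}^{124} k³ = 60062500 - 32160241 = 27902259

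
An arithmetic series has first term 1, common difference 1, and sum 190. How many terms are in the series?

Using S = n/2 × [2a + (n-1)d]
190 = n/2 × [2(1) + (n-1)(1)]
190 = n/2 × [2 + 1n - 1]
380 = n × [1 + 1n]
1n² + (1)n - 380 = 0
Discriminant: Δ = (1)² - 4(1)(-380) = 1 + 1520 = 1521
√Δ = 39
n = [-(1) + √Δ] / (2·1) = (-1 + 39) / 2 = 38 / 2 = 19
(The negative root is discarded since n must be a positive integer.)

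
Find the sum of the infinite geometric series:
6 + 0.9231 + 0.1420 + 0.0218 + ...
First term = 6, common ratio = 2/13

For |r| < 1, S = a / (1 - r)
S = 6 / (1 - (2/13))
S = 6 / (11/13)
S = 78/11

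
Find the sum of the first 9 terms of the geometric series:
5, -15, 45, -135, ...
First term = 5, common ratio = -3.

Sₙ = a(1 - rⁿ) / (1 - r)
S_9 = 5(1 - (-3)^9) / (1 - (-3))
S_9 = 5(1 - (-19683)) / (4)
S_9 = 24605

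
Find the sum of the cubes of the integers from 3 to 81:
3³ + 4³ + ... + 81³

Use ∑_{k=1}^{n} k³ = [n(n+1)/2]², then subtract the first 2 terms.
∑_{k=1}^{81} k³ = [81×82/2]² = 3321² = 11029041
∑_{k=1}^{2} k³ = [2×3/2]² = 3² = 9
∑_{k=3}^{81} k³ = 11029041 - 9 = 11029032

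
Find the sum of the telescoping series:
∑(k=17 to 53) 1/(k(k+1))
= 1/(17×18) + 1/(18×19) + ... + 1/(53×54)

Partial fractions: 1/(k(k+1)) = 1/k - 1/(k+1)
The series telescopes:
= (1/17 - 1/18) + (1/18 - 1/19) + ... + (1/53 - 1/54)
= 1/17 - 1/54
= 37/918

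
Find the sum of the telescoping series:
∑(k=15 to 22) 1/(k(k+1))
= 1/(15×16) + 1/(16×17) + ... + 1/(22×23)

Partial fractions: 1/(k(k+1)) = 1/k - 1/(k+1)
The series telescopes:
= (1/15 - 1/16) + (1/16 - 1/17) + ... + (1/22 - 1/23)
= 1/15 - 1/23
= 8/345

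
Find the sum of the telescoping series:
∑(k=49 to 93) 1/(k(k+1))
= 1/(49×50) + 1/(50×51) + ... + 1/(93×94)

Partial fractions: 1/(k(k+1)) = 1/k - 1/(k+1)
The series telescopes:
= (1/49 - 1/50) + (1/50 - 1/51) + ... + (1/93 - 1/94)
= 1/49 - 1/94
= 45/4606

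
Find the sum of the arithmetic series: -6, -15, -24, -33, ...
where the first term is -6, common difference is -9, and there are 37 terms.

Sₙ = n/2 × (first + last)
Last term = a + (n-1)d = -6 + (37-1)×(-9) = -330
S_37 = 37/2 × (-6 + (-330))
S_37 = 37/2 × (-336) = -6216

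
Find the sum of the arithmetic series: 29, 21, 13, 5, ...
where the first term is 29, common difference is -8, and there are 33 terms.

Sₙ = n/2 × (first + last)
Last term = a + (n-1)d = 29 + (33-1)×(-8) = -227
S_33 = 33/2 × (29 + (-227))
S_33 = 33/2 × (-198) = -3267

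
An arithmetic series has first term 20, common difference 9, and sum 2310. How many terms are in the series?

Using S = n/2 × [2a + (n-1)d]
2310 = n/2 × [2(20) + (n-1)(9)]
2310 = n/2 × [40 + 9n - 9]
4620 = n × [31 + 9n]
9n² + (31)n - 4620 = 0
Discriminant: Δ = (31)² - 4(9)(-4620) = 961 + 166320 = 167281
√Δ = 409
n = [-(31) + √Δ] / (2·9) = (-31 + 409) / 18 = 378 / 18 = 21
(The negative root is discarded since n must be a positive integer.)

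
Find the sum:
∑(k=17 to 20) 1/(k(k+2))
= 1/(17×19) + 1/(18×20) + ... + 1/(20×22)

Partial fractions: 1/(k(k+2)) = (1/2)[1/k - 1/(k+2)]
Telescoping leaves the first two and last two terms:
= (1/2)[1/17 + 1/18 - 1/21 - 1/22]
= 251/23562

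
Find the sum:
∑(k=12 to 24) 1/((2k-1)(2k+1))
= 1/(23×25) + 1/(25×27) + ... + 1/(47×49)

Partial fractions: 1/((2k-1)(2k+1)) = (1/2)[1/(2k-1) - 1/(2k+1)]
The series telescopes:
= (1/2)[1/23 - 1/49]
= 13/1127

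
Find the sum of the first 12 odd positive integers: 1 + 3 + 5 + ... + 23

Sum of first n odd numbers = n²
= 12²
= 144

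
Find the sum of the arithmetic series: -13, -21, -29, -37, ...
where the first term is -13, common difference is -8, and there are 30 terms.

Sₙ = n/2 × (first + last)
Last term = a + (n-1)d = -13 + (30-1)×(-8) = -245
S_30 = 30/2 × (-13 + (-245))
S_30 = 30/2 × (-258) = -3870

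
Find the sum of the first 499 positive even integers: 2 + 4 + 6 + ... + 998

Sum of first n even numbers = n(n+1)
= 499×500
= 249500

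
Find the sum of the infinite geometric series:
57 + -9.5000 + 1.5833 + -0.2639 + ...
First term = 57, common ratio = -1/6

For |r| < 1, S = a / (1 - r)
S = 57 / (1 - (-1/6))
S = 57 / (7/6)
S = 342/7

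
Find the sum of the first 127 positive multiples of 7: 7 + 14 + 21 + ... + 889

Factor out 7: = 7(1 + 2 + ... + 127) = 7 × n(n+1)/2
= 7 × 127×128/2
= 7 × 8128
= 56896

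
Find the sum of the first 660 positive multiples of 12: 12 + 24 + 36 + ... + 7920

Factor out 12: = 12(1 + 2 + ... + 660) = 12 × n(n+1)/2
= 12 × 660×661/2
= 12 × 218130
= 2617560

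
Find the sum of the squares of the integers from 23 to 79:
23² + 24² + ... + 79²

Use ∑_{k=1}^{n} k² = n(n+1)(2n+1)/6, then subtract the first 22 terms.
∑_{k=1}^{79} k² = 79×80×159/6 = 167480
∑_{k=1}^{22} k² = 22×23×45/6 = 3795
∑_{k=23}^{79} k² = 167480 - 3795 = 163685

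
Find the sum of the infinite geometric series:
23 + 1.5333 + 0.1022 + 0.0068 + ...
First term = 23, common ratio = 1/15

For |r| < 1, S = a / (1 - r)
S = 23 / (1 - (1/15))
S = 23 / (14/15)
S = 345/14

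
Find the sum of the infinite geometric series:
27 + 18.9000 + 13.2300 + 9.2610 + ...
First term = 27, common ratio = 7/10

For |r| < 1, S = a / (1 - r)
S = 27 / (1 - (7/10))
S = 27 / (3/10)
S = 90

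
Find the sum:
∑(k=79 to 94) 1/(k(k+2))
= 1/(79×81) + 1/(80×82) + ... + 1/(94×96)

Partial fractions: 1/(k(k+2)) = (1/2)[1/k - 1/(k+2)]
Telescoping leaves the first two and last two terms:
= (1/2)[1/79 + 1/80 - 1/95 - 1/96]
= 3037/1440960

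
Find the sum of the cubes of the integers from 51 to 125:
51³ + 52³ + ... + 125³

Use ∑_{k=1}^{n} k³ = [n(n+1)/2]², then subtract the first 50 terms.
∑_{k=1}^{125} k³ = [125×126/2]² = 7875² = 62015625
∑_{k=1}^{50} k³ = [50×51/2]² = 1275² = 1625625
∑_{k=51}^{125} k³ = 62015625 - 1625625 = 60390000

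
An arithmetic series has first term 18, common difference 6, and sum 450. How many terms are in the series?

Using S = n/2 × [2a + (n-1)d]
450 = n/2 × [2(18) + (n-1)(6)]
450 = n/2 × [36 + 6n - 6]
900 = n × [30 + 6n]
6n² + (30)n - 900 = 0
Discriminant: Δ = (30)² - 4(6)(-900) = 900 + 21600 = 22500
√Δ = 150
n = [-(30) + √Δ] / (2·6) = (-30 + 150) / 12 = 120 / 12 = 10
(The negative root is discarded since n must be a positive integer.)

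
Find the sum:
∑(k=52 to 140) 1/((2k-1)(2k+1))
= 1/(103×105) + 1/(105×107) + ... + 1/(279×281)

Partial fractions: 1/((2k-1)(2k+1)) = (1/2)[1/(2k-1) - 1/(2k+1)]
The series telescopes:
= (1/2)[1/103 - 1/281]
= 89/28943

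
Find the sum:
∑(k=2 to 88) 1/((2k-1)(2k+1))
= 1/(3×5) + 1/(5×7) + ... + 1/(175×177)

Partial fractions: 1/((2k-1)(2k+1)) = (1/2)[1/(2k-1) - 1/(2k+1)]
The series telescopes:
= (1/2)[1/3 - 1/177]
= 29/177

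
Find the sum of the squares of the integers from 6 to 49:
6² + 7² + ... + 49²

Use ∑_{k=1}^{n} k² = n(n+1)(2n+1)/6, then subtract the first 5 terms.
∑_{k=1}^{49} k² = 49×50×99/6 = 40425
∑_{k=1}^{5} k² = 5×6×11/6 = 55
∑_{k=6}^{49} k² = 40425 - 55 = 40370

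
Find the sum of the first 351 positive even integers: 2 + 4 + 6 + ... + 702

Sum of first n even numbers = n(n+1)
= 351×352
= 123552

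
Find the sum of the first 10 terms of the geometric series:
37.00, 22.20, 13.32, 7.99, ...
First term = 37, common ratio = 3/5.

Sₙ = a(1 - rⁿ) / (1 - r)
S_10 = 37(1 - (3/5)^10) / (1 - (3/5))
S_10 = 37(1 - (59049/9765625)) / (2/5)
S_10 = 179571656/1953125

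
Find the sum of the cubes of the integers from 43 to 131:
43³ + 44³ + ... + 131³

Use ∑_{k=1}^{n} k³ = [n(n+1)/2]², then subtract the first 42 terms.
∑_{k=1}^{131} k³ = [131×132/2]² = 8646² = 74753316
∑_{k=1}^{42} k³ = [42×43/2]² = 903² = 815409
∑_{k=43}^{131} k³ = 74753316 - 815409 = 73937907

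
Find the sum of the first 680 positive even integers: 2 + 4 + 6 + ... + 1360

Sum of first n even numbers = n(n+1)
= 680×681
= 463080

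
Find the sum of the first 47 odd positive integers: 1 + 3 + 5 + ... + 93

Sum of first n odd numbers = n²
= 47²
= 2209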